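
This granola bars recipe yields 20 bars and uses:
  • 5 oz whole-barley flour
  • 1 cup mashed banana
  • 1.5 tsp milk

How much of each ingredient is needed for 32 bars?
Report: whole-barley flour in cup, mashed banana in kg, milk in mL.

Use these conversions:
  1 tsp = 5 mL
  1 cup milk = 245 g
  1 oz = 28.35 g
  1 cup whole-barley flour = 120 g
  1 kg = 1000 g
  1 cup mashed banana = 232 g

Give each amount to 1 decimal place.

Scaling factor: 32/20 = 8/5 = 1.6.
whole-barley flour: 5 oz × 8/5 × 28.35 g/oz ÷ 120 g/cup ≈ 1.9 cup
mashed banana: 1 cup × 8/5 × 232 g/cup ÷ 1000 g/kg ≈ 0.4 kg
milk: 1.5 tsp × 8/5 × 5 mL/tsp = 12.0 mL

whole-barley flour: 1.9 cup; mashed banana: 0.4 kg; milk: 12.0 mL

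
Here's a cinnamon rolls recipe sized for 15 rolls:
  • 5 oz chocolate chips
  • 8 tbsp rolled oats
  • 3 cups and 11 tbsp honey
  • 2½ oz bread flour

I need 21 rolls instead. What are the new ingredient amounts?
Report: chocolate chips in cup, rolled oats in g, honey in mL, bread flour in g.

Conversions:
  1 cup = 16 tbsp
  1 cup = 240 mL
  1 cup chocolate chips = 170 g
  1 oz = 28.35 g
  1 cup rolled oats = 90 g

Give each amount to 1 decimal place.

Scaling factor: 21/15 = 7/5 = 1.4.
chocolate chips: 5 oz × 7/5 × 28.35 g/oz ÷ 170 g/cup ≈ 1.2 cup
rolled oats: 8 tbsp × 7/5 ÷ 16 tbsp/cup × 90 g/cup = 63.0 g
honey: (3 cup + 11 tbsp = 3.6875 cup) × 7/5 × 240 mL/cup = 1239.0 mL
bread flour: 2.5 oz × 7/5 × 28.35 g/oz ≈ 99.2 g

chocolate chips: 1.2 cup; rolled oats: 63.0 g; honey: 1239.0 mL; bread flour: 99.2 g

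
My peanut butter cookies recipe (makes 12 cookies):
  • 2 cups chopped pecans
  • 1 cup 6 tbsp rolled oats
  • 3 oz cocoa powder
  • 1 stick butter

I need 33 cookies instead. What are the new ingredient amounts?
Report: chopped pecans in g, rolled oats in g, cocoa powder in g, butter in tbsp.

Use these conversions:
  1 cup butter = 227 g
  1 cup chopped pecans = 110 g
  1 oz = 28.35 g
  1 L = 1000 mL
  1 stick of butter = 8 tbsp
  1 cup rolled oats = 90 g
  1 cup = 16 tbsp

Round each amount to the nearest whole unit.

chopped pecans: 605 g; rolled oats: 340 g; cocoa powder: 234 g; butter: 22 tbsp

Scaling factor: 33/12 = 11/4 = 2.75.
chopped pecans: 2 cup × 11/4 × 110 g/cup = 605 g
rolled oats: (1 cup + 6 tbsp = 1.375 cup) × 11/4 × 90 g/cup ≈ 340 g
cocoa powder: 3 oz × 11/4 × 28.35 g/oz ≈ 234 g
butter: 1 stick × 11/4 × 8 tbsp/stick = 22 tbsp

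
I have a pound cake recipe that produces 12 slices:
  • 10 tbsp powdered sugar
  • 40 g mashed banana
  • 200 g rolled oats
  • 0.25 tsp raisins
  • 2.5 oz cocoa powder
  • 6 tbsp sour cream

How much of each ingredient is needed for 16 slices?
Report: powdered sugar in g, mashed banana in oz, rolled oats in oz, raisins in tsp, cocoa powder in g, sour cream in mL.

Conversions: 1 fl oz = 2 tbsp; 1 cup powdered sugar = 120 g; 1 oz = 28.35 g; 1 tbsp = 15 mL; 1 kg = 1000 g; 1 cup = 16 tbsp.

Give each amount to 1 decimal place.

Scaling factor: 16/12 = 4/3.
powdered sugar: 10 tbsp × 4/3 ÷ 16 tbsp/cup × 120 g/cup = 100.0 g
mashed banana: 40 g × 4/3 ÷ 28.35 g/oz ≈ 1.9 oz
rolled oats: 200 g × 4/3 ÷ 28.35 g/oz ≈ 9.4 oz
raisins: 0.25 tsp × 4/3 ≈ 0.3 tsp
cocoa powder: 2.5 oz × 4/3 × 28.35 g/oz = 94.5 g
sour cream: 6 tbsp × 4/3 × 15 mL/tbsp = 120.0 mL

powdered sugar: 100.0 g; mashed banana: 1.9 oz; rolled oats: 9.4 oz; raisins: 0.3 tsp; cocoa powder: 94.5 g; sour cream: 120.0 mL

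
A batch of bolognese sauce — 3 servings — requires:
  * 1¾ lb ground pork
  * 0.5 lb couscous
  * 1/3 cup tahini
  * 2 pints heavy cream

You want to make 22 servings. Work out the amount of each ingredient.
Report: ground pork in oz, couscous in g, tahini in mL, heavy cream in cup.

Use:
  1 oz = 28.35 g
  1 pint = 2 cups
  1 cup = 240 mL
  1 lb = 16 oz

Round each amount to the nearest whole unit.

ground pork: 205 oz; couscous: 1663 g; tahini: 587 mL; heavy cream: 29 cup

Scaling factor: 22/3.
ground pork: 1.75 lb × 22/3 × 16 oz/lb ≈ 205 oz
couscous: 0.5 lb × 22/3 × 16 oz/lb × 28.35 g/oz ≈ 1663 g
tahini: 1/3 cup × 22/3 × 240 mL/cup ≈ 587 mL
heavy cream: 2 pint × 22/3 × 2 cup/pint ≈ 29 cup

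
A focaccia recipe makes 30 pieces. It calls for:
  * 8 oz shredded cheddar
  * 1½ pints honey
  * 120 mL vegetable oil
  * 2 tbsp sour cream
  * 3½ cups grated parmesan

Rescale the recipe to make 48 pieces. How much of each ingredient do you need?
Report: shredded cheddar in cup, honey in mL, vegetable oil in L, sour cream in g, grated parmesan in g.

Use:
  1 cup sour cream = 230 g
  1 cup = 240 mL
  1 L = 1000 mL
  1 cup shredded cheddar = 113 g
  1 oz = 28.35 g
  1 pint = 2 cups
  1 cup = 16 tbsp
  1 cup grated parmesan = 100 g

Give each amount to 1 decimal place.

shredded cheddar: 3.2 cup; honey: 1152.0 mL; vegetable oil: 0.2 L; sour cream: 46.0 g; grated parmesan: 560.0 g

Scaling factor: 48/30 = 8/5 = 1.6.
shredded cheddar: 8 oz × 8/5 × 28.35 g/oz ÷ 113 g/cup ≈ 3.2 cup
honey: 1.5 pint × 8/5 × 2 cup/pint × 240 mL/cup = 1152.0 mL
vegetable oil: 120 mL × 8/5 ÷ 1000 mL/L ≈ 0.2 L
sour cream: 2 tbsp × 8/5 ÷ 16 tbsp/cup × 230 g/cup = 46.0 g
grated parmesan: 3.5 cup × 8/5 × 100 g/cup = 560.0 g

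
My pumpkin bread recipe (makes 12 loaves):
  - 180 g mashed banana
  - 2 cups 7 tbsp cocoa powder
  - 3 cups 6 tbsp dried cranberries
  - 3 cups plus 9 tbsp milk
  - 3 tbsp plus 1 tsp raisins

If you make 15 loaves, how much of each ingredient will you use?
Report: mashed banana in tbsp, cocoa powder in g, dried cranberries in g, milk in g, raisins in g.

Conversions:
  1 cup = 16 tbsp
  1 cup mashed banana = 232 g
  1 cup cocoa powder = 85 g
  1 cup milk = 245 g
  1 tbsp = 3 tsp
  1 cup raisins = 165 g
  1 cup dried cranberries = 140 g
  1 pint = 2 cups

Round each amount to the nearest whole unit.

mashed banana: 16 tbsp; cocoa powder: 259 g; dried cranberries: 591 g; milk: 1091 g; raisins: 43 g

Scaling factor: 15/12 = 5/4 = 1.25.
mashed banana: 180 g × 5/4 ÷ 232 g/cup × 16 tbsp/cup ≈ 16 tbsp
cocoa powder: (2 cup + 7 tbsp = 2.4375 cup) × 5/4 × 85 g/cup ≈ 259 g
dried cranberries: (3 cup + 6 tbsp = 3.375 cup) × 5/4 × 140 g/cup ≈ 591 g
milk: (3 cup + 9 tbsp = 3.5625 cup) × 5/4 × 245 g/cup ≈ 1091 g
raisins: (3 tbsp + 1 tsp = 10/3 tbsp) × 5/4 ÷ 16 tbsp/cup × 165 g/cup ≈ 43 g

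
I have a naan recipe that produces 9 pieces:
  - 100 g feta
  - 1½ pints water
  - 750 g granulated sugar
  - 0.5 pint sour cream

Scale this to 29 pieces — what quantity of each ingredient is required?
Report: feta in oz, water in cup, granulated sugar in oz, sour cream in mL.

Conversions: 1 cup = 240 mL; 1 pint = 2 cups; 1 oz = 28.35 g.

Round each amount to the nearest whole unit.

Scaling factor: 29/9.
feta: 100 g × 29/9 ÷ 28.35 g/oz ≈ 11 oz
water: 1.5 pint × 29/9 × 2 cup/pint ≈ 10 cup
granulated sugar: 750 g × 29/9 ÷ 28.35 g/oz ≈ 85 oz
sour cream: 0.5 pint × 29/9 × 2 cup/pint × 240 mL/cup ≈ 773 mL

feta: 11 oz; water: 10 cup; granulated sugar: 85 oz; sour cream: 773 mL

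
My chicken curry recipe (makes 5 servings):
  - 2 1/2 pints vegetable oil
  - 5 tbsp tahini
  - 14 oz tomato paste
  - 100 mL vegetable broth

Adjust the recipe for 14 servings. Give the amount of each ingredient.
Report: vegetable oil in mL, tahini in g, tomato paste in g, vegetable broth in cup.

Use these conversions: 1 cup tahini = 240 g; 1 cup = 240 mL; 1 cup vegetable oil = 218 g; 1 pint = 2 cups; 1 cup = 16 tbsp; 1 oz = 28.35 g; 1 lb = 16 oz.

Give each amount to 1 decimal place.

vegetable oil: 3360.0 mL; tahini: 210.0 g; tomato paste: 1111.3 g; vegetable broth: 1.2 cup

Scaling factor: 14/5 = 2.8.
vegetable oil: 2.5 pint × 14/5 × 2 cup/pint × 240 mL/cup = 3360.0 mL
tahini: 5 tbsp × 14/5 ÷ 16 tbsp/cup × 240 g/cup = 210.0 g
tomato paste: 14 oz × 14/5 × 28.35 g/oz ≈ 1111.3 g
vegetable broth: 100 mL × 14/5 ÷ 240 mL/cup ≈ 1.2 cup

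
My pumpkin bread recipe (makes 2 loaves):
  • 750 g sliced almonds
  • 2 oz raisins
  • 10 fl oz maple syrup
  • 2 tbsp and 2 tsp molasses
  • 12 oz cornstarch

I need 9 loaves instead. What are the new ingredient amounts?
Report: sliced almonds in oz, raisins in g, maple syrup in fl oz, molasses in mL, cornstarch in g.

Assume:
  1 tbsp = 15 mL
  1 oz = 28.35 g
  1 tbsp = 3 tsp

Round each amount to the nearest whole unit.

Scaling factor: 9/2 = 4.5.
sliced almonds: 750 g × 9/2 ÷ 28.35 g/oz ≈ 119 oz
raisins: 2 oz × 9/2 × 28.35 g/oz ≈ 255 g
maple syrup: 10 fl oz × 9/2 = 45 fl oz
molasses: (2 tbsp + 2 tsp = 8/3 tbsp) × 9/2 × 15 mL/tbsp = 180 mL
cornstarch: 12 oz × 9/2 × 28.35 g/oz ≈ 1531 g

sliced almonds: 119 oz; raisins: 255 g; maple syrup: 45 fl oz; molasses: 180 mL; cornstarch: 1531 g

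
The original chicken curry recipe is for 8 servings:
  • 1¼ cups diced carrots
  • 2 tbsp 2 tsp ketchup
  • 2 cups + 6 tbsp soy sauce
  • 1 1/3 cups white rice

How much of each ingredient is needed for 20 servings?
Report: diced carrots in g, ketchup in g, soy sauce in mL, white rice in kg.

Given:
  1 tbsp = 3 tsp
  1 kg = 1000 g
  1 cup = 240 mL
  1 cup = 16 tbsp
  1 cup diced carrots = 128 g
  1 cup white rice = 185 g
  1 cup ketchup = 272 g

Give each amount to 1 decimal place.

diced carrots: 400.0 g; ketchup: 113.3 g; soy sauce: 1425.0 mL; white rice: 0.6 kg

Scaling factor: 20/8 = 5/2 = 2.5.
diced carrots: 1.25 cup × 5/2 × 128 g/cup = 400.0 g
ketchup: (2 tbsp + 2 tsp = 8/3 tbsp) × 5/2 ÷ 16 tbsp/cup × 272 g/cup ≈ 113.3 g
soy sauce: (2 cup + 6 tbsp = 2.375 cup) × 5/2 × 240 mL/cup = 1425.0 mL
white rice: 4/3 cup × 5/2 × 185 g/cup ÷ 1000 g/kg ≈ 0.6 kg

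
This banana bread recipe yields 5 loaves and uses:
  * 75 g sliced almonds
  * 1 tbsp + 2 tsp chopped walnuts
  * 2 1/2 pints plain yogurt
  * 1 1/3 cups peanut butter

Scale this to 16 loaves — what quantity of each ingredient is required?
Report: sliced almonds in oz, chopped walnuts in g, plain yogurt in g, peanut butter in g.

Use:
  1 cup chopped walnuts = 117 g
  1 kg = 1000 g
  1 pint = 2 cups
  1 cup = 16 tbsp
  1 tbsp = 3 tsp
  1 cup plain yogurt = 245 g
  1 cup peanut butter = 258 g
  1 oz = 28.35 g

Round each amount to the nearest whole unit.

sliced almonds: 8 oz; chopped walnuts: 39 g; plain yogurt: 3920 g; peanut butter: 1101 g

Scaling factor: 16/5 = 3.2.
sliced almonds: 75 g × 16/5 ÷ 28.35 g/oz ≈ 8 oz
chopped walnuts: (1 tbsp + 2 tsp = 5/3 tbsp) × 16/5 ÷ 16 tbsp/cup × 117 g/cup = 39 g
plain yogurt: 2.5 pint × 16/5 × 2 cup/pint × 245 g/cup = 3920 g
peanut butter: 4/3 cup × 16/5 × 258 g/cup ≈ 1101 g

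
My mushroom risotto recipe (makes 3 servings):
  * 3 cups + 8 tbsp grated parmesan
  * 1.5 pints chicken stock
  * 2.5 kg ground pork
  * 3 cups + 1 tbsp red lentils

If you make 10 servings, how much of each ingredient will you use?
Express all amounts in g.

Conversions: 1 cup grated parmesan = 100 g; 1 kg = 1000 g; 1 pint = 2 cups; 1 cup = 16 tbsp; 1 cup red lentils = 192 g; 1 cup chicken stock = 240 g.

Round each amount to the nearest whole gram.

grated parmesan: 1167 g; chicken stock: 2400 g; ground pork: 8333 g; red lentils: 1960 g

Scaling factor: 10/3.
grated parmesan: (3 cup + 8 tbsp = 3.5 cup) × 10/3 × 100 g/cup ≈ 1167 g
chicken stock: 1.5 pint × 10/3 × 2 cup/pint × 240 g/cup = 2400 g
ground pork: 2.5 kg × 10/3 × 1000 g/kg ≈ 8333 g
red lentils: (3 cup + 1 tbsp = 3.0625 cup) × 10/3 × 192 g/cup = 1960 g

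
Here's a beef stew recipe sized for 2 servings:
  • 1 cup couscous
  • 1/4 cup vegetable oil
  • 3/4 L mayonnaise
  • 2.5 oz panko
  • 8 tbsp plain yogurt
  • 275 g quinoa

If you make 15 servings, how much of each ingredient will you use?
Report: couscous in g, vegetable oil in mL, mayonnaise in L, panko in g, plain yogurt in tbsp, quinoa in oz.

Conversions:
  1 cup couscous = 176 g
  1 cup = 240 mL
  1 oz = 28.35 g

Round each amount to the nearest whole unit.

couscous: 1320 g; vegetable oil: 450 mL; mayonnaise: 6 L; panko: 532 g; plain yogurt: 60 tbsp; quinoa: 73 oz

Scaling factor: 15/2 = 7.5.
couscous: 1 cup × 15/2 × 176 g/cup = 1320 g
vegetable oil: 0.25 cup × 15/2 × 240 mL/cup = 450 mL
mayonnaise: 0.75 L × 15/2 ≈ 6 L
panko: 2.5 oz × 15/2 × 28.35 g/oz ≈ 532 g
plain yogurt: 8 tbsp × 15/2 = 60 tbsp
quinoa: 275 g × 15/2 ÷ 28.35 g/oz ≈ 73 oz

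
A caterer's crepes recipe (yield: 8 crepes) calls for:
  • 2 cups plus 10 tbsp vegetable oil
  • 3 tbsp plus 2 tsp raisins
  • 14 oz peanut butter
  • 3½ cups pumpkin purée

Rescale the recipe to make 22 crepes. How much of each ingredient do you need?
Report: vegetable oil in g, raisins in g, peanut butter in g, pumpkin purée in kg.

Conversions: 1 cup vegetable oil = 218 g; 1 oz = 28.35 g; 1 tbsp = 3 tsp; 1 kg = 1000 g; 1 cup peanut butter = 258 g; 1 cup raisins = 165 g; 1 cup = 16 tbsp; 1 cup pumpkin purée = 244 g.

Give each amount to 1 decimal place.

Scaling factor: 22/8 = 11/4 = 2.75.
vegetable oil: (2 cup + 10 tbsp = 2.625 cup) × 11/4 × 218 g/cup ≈ 1573.7 g
raisins: (3 tbsp + 2 tsp = 11/3 tbsp) × 11/4 ÷ 16 tbsp/cup × 165 g/cup ≈ 104.0 g
peanut butter: 14 oz × 11/4 × 28.35 g/oz ≈ 1091.5 g
pumpkin purée: 3.5 cup × 11/4 × 244 g/cup ÷ 1000 g/kg ≈ 2.3 kg

vegetable oil: 1573.7 g; raisins: 104.0 g; peanut butter: 1091.5 g; pumpkin purée: 2.3 kg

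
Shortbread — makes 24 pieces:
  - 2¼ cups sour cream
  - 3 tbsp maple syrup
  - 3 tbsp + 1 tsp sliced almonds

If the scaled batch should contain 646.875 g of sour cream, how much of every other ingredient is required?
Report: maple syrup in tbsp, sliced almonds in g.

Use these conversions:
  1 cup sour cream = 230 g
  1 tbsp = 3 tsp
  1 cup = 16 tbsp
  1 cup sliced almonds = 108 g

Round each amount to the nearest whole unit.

The original recipe has 517.5 g of sour cream, so the scaling factor is 646.875 ÷ 517.5 = 5/4 = 1.25.
maple syrup: 3 tbsp × 5/4 ≈ 4 tbsp
sliced almonds: (3 tbsp + 1 tsp = 10/3 tbsp) × 5/4 ÷ 16 tbsp/cup × 108 g/cup ≈ 28 g

maple syrup: 4 tbsp; sliced almonds: 28 g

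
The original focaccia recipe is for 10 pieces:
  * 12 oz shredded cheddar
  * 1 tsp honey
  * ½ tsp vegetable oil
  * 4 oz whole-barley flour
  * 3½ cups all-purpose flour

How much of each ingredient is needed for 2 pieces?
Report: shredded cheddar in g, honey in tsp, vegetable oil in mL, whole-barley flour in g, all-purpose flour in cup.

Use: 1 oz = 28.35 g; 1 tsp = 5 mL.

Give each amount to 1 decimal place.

Scaling factor: 2/10 = 1/5 = 0.2.
shredded cheddar: 12 oz × 1/5 × 28.35 g/oz ≈ 68.0 g
honey: 1 tsp × 1/5 = 0.2 tsp
vegetable oil: 0.5 tsp × 1/5 × 5 mL/tsp = 0.5 mL
whole-barley flour: 4 oz × 1/5 × 28.35 g/oz ≈ 22.7 g
all-purpose flour: 3.5 cup × 1/5 = 0.7 cup

shredded cheddar: 68.0 g; honey: 0.2 tsp; vegetable oil: 0.5 mL; whole-barley flour: 22.7 g; all-purpose flour: 0.7 cup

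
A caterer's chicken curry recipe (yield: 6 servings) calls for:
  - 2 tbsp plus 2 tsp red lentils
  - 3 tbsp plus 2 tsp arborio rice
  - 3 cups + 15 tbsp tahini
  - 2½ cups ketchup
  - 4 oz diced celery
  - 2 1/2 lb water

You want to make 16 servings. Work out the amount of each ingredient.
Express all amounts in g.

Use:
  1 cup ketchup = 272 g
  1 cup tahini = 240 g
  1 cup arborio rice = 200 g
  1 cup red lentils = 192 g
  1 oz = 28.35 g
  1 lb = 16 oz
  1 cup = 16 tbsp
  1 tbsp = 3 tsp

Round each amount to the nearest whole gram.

red lentils: 85 g; arborio rice: 122 g; tahini: 2520 g; ketchup: 1813 g; diced celery: 302 g; water: 3024 g

Scaling factor: 16/6 = 8/3.
red lentils: (2 tbsp + 2 tsp = 8/3 tbsp) × 8/3 ÷ 16 tbsp/cup × 192 g/cup ≈ 85 g
arborio rice: (3 tbsp + 2 tsp = 11/3 tbsp) × 8/3 ÷ 16 tbsp/cup × 200 g/cup ≈ 122 g
tahini: (3 cup + 15 tbsp = 3.9375 cup) × 8/3 × 240 g/cup = 2520 g
ketchup: 2.5 cup × 8/3 × 272 g/cup ≈ 1813 g
diced celery: 4 oz × 8/3 × 28.35 g/oz ≈ 302 g
water: 2.5 lb × 8/3 × 16 oz/lb × 28.35 g/oz = 3024 g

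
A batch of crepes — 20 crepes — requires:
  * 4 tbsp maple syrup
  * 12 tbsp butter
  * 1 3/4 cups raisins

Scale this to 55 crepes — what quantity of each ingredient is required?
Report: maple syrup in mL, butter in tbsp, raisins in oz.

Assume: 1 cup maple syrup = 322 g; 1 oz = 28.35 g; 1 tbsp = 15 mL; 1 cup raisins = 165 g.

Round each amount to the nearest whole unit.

maple syrup: 165 mL; butter: 33 tbsp; raisins: 28 oz

Scaling factor: 55/20 = 11/4 = 2.75.
maple syrup: 4 tbsp × 11/4 × 15 mL/tbsp = 165 mL
butter: 12 tbsp × 11/4 = 33 tbsp
raisins: 1.75 cup × 11/4 × 165 g/cup ÷ 28.35 g/oz ≈ 28 oz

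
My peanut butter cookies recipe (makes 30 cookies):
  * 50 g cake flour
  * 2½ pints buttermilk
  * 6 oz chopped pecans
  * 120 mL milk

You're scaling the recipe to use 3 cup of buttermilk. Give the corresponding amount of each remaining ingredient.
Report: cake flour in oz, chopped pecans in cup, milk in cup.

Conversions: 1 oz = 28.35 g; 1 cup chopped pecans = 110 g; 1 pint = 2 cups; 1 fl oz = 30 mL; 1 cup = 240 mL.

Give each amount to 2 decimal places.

cake flour: 1.06 oz; chopped pecans: 0.93 cup; milk: 0.30 cup

The original recipe has 5 cup of buttermilk, so the scaling factor is 3 ÷ 5 = 3/5 = 0.6.
cake flour: 50 g × 3/5 ÷ 28.35 g/oz ≈ 1.06 oz
chopped pecans: 6 oz × 3/5 × 28.35 g/oz ÷ 110 g/cup ≈ 0.93 cup
milk: 120 mL × 3/5 ÷ 240 mL/cup = 0.30 cup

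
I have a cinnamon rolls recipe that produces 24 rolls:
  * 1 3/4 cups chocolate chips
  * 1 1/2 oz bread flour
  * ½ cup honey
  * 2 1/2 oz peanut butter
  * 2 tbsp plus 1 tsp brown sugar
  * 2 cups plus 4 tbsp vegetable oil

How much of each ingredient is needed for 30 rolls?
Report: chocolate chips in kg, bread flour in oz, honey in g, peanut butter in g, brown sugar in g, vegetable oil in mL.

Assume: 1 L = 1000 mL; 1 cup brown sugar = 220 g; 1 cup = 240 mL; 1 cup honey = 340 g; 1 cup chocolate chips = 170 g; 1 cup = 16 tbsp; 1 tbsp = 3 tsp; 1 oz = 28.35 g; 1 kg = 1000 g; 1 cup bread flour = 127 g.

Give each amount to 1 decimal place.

Scaling factor: 30/24 = 5/4 = 1.25.
chocolate chips: 1.75 cup × 5/4 × 170 g/cup ÷ 1000 g/kg ≈ 0.4 kg
bread flour: 1.5 oz × 5/4 ≈ 1.9 oz
honey: 0.5 cup × 5/4 × 340 g/cup = 212.5 g
peanut butter: 2.5 oz × 5/4 × 28.35 g/oz ≈ 88.6 g
brown sugar: (2 tbsp + 1 tsp = 7/3 tbsp) × 5/4 ÷ 16 tbsp/cup × 220 g/cup ≈ 40.1 g
vegetable oil: (2 cup + 4 tbsp = 2.25 cup) × 5/4 × 240 mL/cup = 675.0 mL

chocolate chips: 0.4 kg; bread flour: 1.9 oz; honey: 212.5 g; peanut butter: 88.6 g; brown sugar: 40.1 g; vegetable oil: 675.0 mL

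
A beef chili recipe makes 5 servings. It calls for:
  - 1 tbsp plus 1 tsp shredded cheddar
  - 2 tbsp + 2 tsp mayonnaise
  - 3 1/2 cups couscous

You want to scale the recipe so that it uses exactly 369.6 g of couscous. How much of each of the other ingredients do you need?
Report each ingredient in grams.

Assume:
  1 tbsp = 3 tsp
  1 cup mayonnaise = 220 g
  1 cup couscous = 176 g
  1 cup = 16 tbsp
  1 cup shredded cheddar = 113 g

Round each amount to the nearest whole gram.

The original recipe has 616 g of couscous, so the scaling factor is 369.6 ÷ 616 = 3/5 = 0.6.
shredded cheddar: (1 tbsp + 1 tsp = 4/3 tbsp) × 3/5 ÷ 16 tbsp/cup × 113 g/cup ≈ 6 g
mayonnaise: (2 tbsp + 2 tsp = 8/3 tbsp) × 3/5 ÷ 16 tbsp/cup × 220 g/cup = 22 g

shredded cheddar: 6 g; mayonnaise: 22 g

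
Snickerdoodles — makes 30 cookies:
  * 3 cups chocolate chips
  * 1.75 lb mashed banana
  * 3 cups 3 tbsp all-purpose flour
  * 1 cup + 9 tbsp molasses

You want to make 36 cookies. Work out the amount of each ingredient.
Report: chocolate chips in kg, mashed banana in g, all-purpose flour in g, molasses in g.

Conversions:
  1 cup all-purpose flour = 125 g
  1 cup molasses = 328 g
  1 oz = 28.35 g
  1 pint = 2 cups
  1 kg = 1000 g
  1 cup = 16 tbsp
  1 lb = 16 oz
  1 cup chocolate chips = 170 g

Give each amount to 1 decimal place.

Scaling factor: 36/30 = 6/5 = 1.2.
chocolate chips: 3 cup × 6/5 × 170 g/cup ÷ 1000 g/kg ≈ 0.6 kg
mashed banana: 1.75 lb × 6/5 × 16 oz/lb × 28.35 g/oz ≈ 952.6 g
all-purpose flour: (3 cup + 3 tbsp = 3.1875 cup) × 6/5 × 125 g/cup ≈ 478.1 g
molasses: (1 cup + 9 tbsp = 1.5625 cup) × 6/5 × 328 g/cup = 615.0 g

chocolate chips: 0.6 kg; mashed banana: 952.6 g; all-purpose flour: 478.1 g; molasses: 615.0 g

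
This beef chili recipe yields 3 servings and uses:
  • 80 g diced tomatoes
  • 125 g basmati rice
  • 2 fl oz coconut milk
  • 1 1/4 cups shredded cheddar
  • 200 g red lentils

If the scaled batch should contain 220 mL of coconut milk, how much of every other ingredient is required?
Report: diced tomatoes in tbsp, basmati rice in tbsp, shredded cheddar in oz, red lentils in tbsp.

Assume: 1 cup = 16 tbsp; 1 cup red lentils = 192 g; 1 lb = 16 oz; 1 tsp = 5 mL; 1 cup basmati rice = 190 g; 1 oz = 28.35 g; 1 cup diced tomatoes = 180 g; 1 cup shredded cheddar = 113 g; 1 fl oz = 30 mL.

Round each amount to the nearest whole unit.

The original recipe has 60 mL of coconut milk, so the scaling factor is 220 ÷ 60 = 11/3.
diced tomatoes: 80 g × 11/3 ÷ 180 g/cup × 16 tbsp/cup ≈ 26 tbsp
basmati rice: 125 g × 11/3 ÷ 190 g/cup × 16 tbsp/cup ≈ 39 tbsp
shredded cheddar: 1.25 cup × 11/3 × 113 g/cup ÷ 28.35 g/oz ≈ 18 oz
red lentils: 200 g × 11/3 ÷ 192 g/cup × 16 tbsp/cup ≈ 61 tbsp

diced tomatoes: 26 tbsp; basmati rice: 39 tbsp; shredded cheddar: 18 oz; red lentils: 61 tbsp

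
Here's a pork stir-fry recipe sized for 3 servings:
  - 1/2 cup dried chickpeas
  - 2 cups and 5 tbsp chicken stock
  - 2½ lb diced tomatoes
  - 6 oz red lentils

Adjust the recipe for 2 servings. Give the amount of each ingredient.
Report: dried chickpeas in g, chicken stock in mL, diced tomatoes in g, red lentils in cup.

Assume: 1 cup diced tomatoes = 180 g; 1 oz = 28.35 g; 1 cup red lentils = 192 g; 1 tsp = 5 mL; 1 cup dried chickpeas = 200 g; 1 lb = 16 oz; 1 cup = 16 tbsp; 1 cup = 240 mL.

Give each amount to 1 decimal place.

dried chickpeas: 66.7 g; chicken stock: 370.0 mL; diced tomatoes: 756.0 g; red lentils: 0.6 cup

Scaling factor: 2/3.
dried chickpeas: 0.5 cup × 2/3 × 200 g/cup ≈ 66.7 g
chicken stock: (2 cup + 5 tbsp = 2.3125 cup) × 2/3 × 240 mL/cup = 370.0 mL
diced tomatoes: 2.5 lb × 2/3 × 16 oz/lb × 28.35 g/oz = 756.0 g
red lentils: 6 oz × 2/3 × 28.35 g/oz ÷ 192 g/cup ≈ 0.6 cup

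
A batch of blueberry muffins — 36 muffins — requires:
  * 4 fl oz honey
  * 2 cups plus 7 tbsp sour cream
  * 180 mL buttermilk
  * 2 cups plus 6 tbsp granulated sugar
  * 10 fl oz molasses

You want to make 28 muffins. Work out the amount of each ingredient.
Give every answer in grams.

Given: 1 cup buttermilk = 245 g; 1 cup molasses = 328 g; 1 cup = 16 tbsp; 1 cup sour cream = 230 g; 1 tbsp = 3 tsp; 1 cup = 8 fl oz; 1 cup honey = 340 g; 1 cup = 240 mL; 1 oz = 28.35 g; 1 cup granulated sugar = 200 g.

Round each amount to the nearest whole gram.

Scaling factor: 28/36 = 7/9.
honey: 4 fl oz × 7/9 ÷ 8 fl oz/cup × 340 g/cup ≈ 132 g
sour cream: (2 cup + 7 tbsp = 2.4375 cup) × 7/9 × 230 g/cup ≈ 436 g
buttermilk: 180 mL × 7/9 ÷ 240 mL/cup × 245 g/cup ≈ 143 g
granulated sugar: (2 cup + 6 tbsp = 2.375 cup) × 7/9 × 200 g/cup ≈ 369 g
molasses: 10 fl oz × 7/9 ÷ 8 fl oz/cup × 328 g/cup ≈ 319 g

honey: 132 g; sour cream: 436 g; buttermilk: 143 g; granulated sugar: 369 g; molasses: 319 g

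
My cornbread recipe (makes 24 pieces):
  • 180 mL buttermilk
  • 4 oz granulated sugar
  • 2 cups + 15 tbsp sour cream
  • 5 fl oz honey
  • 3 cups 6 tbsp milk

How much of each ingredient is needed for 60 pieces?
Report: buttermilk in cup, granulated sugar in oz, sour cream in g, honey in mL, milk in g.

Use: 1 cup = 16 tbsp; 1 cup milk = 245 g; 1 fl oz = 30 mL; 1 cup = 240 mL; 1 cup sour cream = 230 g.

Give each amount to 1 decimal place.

buttermilk: 1.9 cup; granulated sugar: 10.0 oz; sour cream: 1689.1 g; honey: 375.0 mL; milk: 2067.2 g

Scaling factor: 60/24 = 5/2 = 2.5.
buttermilk: 180 mL × 5/2 ÷ 240 mL/cup ≈ 1.9 cup
granulated sugar: 4 oz × 5/2 = 10.0 oz
sour cream: (2 cup + 15 tbsp = 2.9375 cup) × 5/2 × 230 g/cup ≈ 1689.1 g
honey: 5 fl oz × 5/2 × 30 mL/fl oz = 375.0 mL
milk: (3 cup + 6 tbsp = 3.375 cup) × 5/2 × 245 g/cup ≈ 2067.2 g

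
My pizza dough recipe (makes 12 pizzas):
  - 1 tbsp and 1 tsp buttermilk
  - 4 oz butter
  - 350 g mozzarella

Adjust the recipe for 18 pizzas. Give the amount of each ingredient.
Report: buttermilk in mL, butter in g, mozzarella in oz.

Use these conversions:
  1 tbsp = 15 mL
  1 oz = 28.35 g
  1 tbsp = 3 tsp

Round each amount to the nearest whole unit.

buttermilk: 30 mL; butter: 170 g; mozzarella: 19 oz

Scaling factor: 18/12 = 3/2 = 1.5.
buttermilk: (1 tbsp + 1 tsp = 4/3 tbsp) × 3/2 × 15 mL/tbsp = 30 mL
butter: 4 oz × 3/2 × 28.35 g/oz ≈ 170 g
mozzarella: 350 g × 3/2 ÷ 28.35 g/oz ≈ 19 oz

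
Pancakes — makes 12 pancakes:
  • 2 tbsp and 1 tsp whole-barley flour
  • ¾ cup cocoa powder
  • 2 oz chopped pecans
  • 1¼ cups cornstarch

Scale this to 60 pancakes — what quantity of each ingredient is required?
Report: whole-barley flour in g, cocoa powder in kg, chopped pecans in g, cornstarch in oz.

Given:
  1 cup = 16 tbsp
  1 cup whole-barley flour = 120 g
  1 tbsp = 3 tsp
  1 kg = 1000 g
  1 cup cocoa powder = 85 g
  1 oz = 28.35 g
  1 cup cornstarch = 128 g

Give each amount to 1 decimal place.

whole-barley flour: 87.5 g; cocoa powder: 0.3 kg; chopped pecans: 283.5 g; cornstarch: 28.2 oz

Scaling factor: 60/12 = 5.
whole-barley flour: (2 tbsp + 1 tsp = 7/3 tbsp) × 5 ÷ 16 tbsp/cup × 120 g/cup = 87.5 g
cocoa powder: 0.75 cup × 5 × 85 g/cup ÷ 1000 g/kg ≈ 0.3 kg
chopped pecans: 2 oz × 5 × 28.35 g/oz = 283.5 g
cornstarch: 1.25 cup × 5 × 128 g/cup ÷ 28.35 g/oz ≈ 28.2 oz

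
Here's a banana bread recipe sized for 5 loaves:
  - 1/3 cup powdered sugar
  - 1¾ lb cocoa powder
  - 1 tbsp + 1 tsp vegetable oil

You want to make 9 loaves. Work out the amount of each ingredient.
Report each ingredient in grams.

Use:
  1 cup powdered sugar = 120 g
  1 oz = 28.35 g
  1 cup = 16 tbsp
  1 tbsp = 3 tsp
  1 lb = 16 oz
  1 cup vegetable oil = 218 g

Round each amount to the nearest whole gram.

Scaling factor: 9/5 = 1.8.
powdered sugar: 1/3 cup × 9/5 × 120 g/cup = 72 g
cocoa powder: 1.75 lb × 9/5 × 16 oz/lb × 28.35 g/oz ≈ 1429 g
vegetable oil: (1 tbsp + 1 tsp = 4/3 tbsp) × 9/5 ÷ 16 tbsp/cup × 218 g/cup ≈ 33 g

powdered sugar: 72 g; cocoa powder: 1429 g; vegetable oil: 33 g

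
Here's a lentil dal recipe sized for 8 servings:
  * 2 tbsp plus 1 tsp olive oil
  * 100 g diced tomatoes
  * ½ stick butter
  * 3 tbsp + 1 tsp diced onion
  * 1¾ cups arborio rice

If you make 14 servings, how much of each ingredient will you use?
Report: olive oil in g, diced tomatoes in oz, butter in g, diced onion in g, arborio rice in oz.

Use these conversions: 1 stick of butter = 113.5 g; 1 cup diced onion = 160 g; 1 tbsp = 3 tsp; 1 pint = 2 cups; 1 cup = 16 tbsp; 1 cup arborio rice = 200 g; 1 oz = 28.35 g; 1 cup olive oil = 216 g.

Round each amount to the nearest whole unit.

Scaling factor: 14/8 = 7/4 = 1.75.
olive oil: (2 tbsp + 1 tsp = 7/3 tbsp) × 7/4 ÷ 16 tbsp/cup × 216 g/cup ≈ 55 g
diced tomatoes: 100 g × 7/4 ÷ 28.35 g/oz ≈ 6 oz
butter: 0.5 stick × 7/4 × 113.5 g/stick ≈ 99 g
diced onion: (3 tbsp + 1 tsp = 10/3 tbsp) × 7/4 ÷ 16 tbsp/cup × 160 g/cup ≈ 58 g
arborio rice: 1.75 cup × 7/4 × 200 g/cup ÷ 28.35 g/oz ≈ 22 oz

olive oil: 55 g; diced tomatoes: 6 oz; butter: 99 g; diced onion: 58 g; arborio rice: 22 oz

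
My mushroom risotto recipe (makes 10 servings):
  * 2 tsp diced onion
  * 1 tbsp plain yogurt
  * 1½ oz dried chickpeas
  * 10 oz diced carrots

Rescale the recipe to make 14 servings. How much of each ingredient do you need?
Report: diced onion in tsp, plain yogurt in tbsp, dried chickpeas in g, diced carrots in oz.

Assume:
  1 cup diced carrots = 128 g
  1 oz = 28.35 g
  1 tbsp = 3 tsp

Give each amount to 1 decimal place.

Scaling factor: 14/10 = 7/5 = 1.4.
diced onion: 2 tsp × 7/5 = 2.8 tsp
plain yogurt: 1 tbsp × 7/5 = 1.4 tbsp
dried chickpeas: 1.5 oz × 7/5 × 28.35 g/oz ≈ 59.5 g
diced carrots: 10 oz × 7/5 = 14.0 oz

diced onion: 2.8 tsp; plain yogurt: 1.4 tbsp; dried chickpeas: 59.5 g; diced carrots: 14.0 oz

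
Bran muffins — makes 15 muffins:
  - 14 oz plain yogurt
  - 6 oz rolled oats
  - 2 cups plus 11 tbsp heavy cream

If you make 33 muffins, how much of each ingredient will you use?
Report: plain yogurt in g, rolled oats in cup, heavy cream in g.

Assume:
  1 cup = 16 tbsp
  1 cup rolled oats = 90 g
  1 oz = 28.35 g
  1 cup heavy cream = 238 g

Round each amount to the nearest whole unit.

Scaling factor: 33/15 = 11/5 = 2.2.
plain yogurt: 14 oz × 11/5 × 28.35 g/oz ≈ 873 g
rolled oats: 6 oz × 11/5 × 28.35 g/oz ÷ 90 g/cup ≈ 4 cup
heavy cream: (2 cup + 11 tbsp = 2.6875 cup) × 11/5 × 238 g/cup ≈ 1407 g

plain yogurt: 873 g; rolled oats: 4 cup; heavy cream: 1407 g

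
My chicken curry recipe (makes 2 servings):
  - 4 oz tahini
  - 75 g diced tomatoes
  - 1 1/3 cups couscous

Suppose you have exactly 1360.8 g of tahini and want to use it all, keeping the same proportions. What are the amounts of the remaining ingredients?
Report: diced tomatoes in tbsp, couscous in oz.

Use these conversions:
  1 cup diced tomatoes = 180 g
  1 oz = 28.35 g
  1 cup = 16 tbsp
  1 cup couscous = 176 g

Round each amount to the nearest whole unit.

diced tomatoes: 80 tbsp; couscous: 99 oz

The original recipe has 113.4 g of tahini, so the scaling factor is 1360.8 ÷ 113.4 = 12.
diced tomatoes: 75 g × 12 ÷ 180 g/cup × 16 tbsp/cup = 80 tbsp
couscous: 4/3 cup × 12 × 176 g/cup ÷ 28.35 g/oz ≈ 99 oz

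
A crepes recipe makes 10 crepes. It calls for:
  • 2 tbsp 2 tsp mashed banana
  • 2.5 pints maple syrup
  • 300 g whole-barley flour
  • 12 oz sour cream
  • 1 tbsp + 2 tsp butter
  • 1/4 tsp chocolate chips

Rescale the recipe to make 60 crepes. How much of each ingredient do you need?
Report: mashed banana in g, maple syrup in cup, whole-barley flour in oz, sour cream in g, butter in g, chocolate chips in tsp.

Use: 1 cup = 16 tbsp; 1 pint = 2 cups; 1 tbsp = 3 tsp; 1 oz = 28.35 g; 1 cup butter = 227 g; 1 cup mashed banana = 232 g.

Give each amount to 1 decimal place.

mashed banana: 232.0 g; maple syrup: 30.0 cup; whole-barley flour: 63.5 oz; sour cream: 2041.2 g; butter: 141.9 g; chocolate chips: 1.5 tsp

Scaling factor: 60/10 = 6.
mashed banana: (2 tbsp + 2 tsp = 8/3 tbsp) × 6 ÷ 16 tbsp/cup × 232 g/cup = 232.0 g
maple syrup: 2.5 pint × 6 × 2 cup/pint = 30.0 cup
whole-barley flour: 300 g × 6 ÷ 28.35 g/oz ≈ 63.5 oz
sour cream: 12 oz × 6 × 28.35 g/oz = 2041.2 g
butter: (1 tbsp + 2 tsp = 5/3 tbsp) × 6 ÷ 16 tbsp/cup × 227 g/cup ≈ 141.9 g
chocolate chips: 0.25 tsp × 6 = 1.5 tsp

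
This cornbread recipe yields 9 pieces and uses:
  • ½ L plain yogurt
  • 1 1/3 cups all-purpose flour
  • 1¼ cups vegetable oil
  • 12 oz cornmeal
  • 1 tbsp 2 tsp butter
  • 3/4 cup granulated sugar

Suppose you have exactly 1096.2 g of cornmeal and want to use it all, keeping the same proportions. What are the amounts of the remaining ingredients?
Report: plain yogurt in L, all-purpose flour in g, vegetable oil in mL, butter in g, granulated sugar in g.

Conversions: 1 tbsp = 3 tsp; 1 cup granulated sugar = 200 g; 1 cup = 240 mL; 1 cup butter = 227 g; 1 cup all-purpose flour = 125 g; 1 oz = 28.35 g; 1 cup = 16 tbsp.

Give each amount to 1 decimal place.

The original recipe has 340.2 g of cornmeal, so the scaling factor is 1096.2 ÷ 340.2 = 29/9.
plain yogurt: 0.5 L × 29/9 ≈ 1.6 L
all-purpose flour: 4/3 cup × 29/9 × 125 g/cup ≈ 537.0 g
vegetable oil: 1.25 cup × 29/9 × 240 mL/cup ≈ 966.7 mL
butter: (1 tbsp + 2 tsp = 5/3 tbsp) × 29/9 ÷ 16 tbsp/cup × 227 g/cup ≈ 76.2 g
granulated sugar: 0.75 cup × 29/9 × 200 g/cup ≈ 483.3 g

plain yogurt: 1.6 L; all-purpose flour: 537.0 g; vegetable oil: 966.7 mL; butter: 76.2 g; granulated sugar: 483.3 g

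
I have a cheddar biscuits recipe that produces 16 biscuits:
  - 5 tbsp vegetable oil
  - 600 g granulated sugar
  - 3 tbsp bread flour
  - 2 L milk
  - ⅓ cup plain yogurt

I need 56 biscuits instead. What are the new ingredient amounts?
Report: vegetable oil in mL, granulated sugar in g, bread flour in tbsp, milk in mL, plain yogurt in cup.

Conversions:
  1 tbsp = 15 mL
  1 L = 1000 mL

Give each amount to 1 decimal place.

Scaling factor: 56/16 = 7/2 = 3.5.
vegetable oil: 5 tbsp × 7/2 × 15 mL/tbsp = 262.5 mL
granulated sugar: 600 g × 7/2 = 2100.0 g
bread flour: 3 tbsp × 7/2 = 10.5 tbsp
milk: 2 L × 7/2 × 1000 mL/L = 7000.0 mL
plain yogurt: 1/3 cup × 7/2 ≈ 1.2 cup

vegetable oil: 262.5 mL; granulated sugar: 2100.0 g; bread flour: 10.5 tbsp; milk: 7000.0 mL; plain yogurt: 1.2 cup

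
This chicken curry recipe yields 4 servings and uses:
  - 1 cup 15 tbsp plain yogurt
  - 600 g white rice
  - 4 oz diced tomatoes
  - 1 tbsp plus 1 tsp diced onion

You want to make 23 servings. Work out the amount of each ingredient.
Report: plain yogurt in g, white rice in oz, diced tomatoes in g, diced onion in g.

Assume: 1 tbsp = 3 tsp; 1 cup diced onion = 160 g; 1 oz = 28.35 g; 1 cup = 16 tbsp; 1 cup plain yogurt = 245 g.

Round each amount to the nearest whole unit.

plain yogurt: 2729 g; white rice: 122 oz; diced tomatoes: 652 g; diced onion: 77 g

Scaling factor: 23/4 = 5.75.
plain yogurt: (1 cup + 15 tbsp = 1.9375 cup) × 23/4 × 245 g/cup ≈ 2729 g
white rice: 600 g × 23/4 ÷ 28.35 g/oz ≈ 122 oz
diced tomatoes: 4 oz × 23/4 × 28.35 g/oz ≈ 652 g
diced onion: (1 tbsp + 1 tsp = 4/3 tbsp) × 23/4 ÷ 16 tbsp/cup × 160 g/cup ≈ 77 g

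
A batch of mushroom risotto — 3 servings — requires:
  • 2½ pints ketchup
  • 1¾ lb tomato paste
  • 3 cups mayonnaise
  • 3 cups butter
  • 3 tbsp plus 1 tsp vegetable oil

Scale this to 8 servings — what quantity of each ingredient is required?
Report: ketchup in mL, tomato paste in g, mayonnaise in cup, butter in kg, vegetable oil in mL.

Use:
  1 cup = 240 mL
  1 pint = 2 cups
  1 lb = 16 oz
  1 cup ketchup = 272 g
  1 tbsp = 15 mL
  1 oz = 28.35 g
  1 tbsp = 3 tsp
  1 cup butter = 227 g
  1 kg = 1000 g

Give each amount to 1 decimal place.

Scaling factor: 8/3.
ketchup: 2.5 pint × 8/3 × 2 cup/pint × 240 mL/cup = 3200.0 mL
tomato paste: 1.75 lb × 8/3 × 16 oz/lb × 28.35 g/oz = 2116.8 g
mayonnaise: 3 cup × 8/3 = 8.0 cup
butter: 3 cup × 8/3 × 227 g/cup ÷ 1000 g/kg ≈ 1.8 kg
vegetable oil: (3 tbsp + 1 tsp = 10/3 tbsp) × 8/3 × 15 mL/tbsp ≈ 133.3 mL

ketchup: 3200.0 mL; tomato paste: 2116.8 g; mayonnaise: 8.0 cup; butter: 1.8 kg; vegetable oil: 133.3 mL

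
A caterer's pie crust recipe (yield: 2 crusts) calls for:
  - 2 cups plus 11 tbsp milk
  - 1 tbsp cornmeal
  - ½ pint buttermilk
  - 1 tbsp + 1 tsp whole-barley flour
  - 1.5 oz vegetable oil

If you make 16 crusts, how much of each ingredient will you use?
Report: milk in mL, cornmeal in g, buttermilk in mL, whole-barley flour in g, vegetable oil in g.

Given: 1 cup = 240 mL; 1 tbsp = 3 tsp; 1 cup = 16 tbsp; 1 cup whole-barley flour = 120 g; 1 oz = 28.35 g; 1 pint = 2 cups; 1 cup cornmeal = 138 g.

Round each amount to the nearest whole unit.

milk: 5160 mL; cornmeal: 69 g; buttermilk: 1920 mL; whole-barley flour: 80 g; vegetable oil: 340 g

Scaling factor: 16/2 = 8.
milk: (2 cup + 11 tbsp = 2.6875 cup) × 8 × 240 mL/cup = 5160 mL
cornmeal: 1 tbsp × 8 ÷ 16 tbsp/cup × 138 g/cup = 69 g
buttermilk: 0.5 pint × 8 × 2 cup/pint × 240 mL/cup = 1920 mL
whole-barley flour: (1 tbsp + 1 tsp = 4/3 tbsp) × 8 ÷ 16 tbsp/cup × 120 g/cup = 80 g
vegetable oil: 1.5 oz × 8 × 28.35 g/oz ≈ 340 g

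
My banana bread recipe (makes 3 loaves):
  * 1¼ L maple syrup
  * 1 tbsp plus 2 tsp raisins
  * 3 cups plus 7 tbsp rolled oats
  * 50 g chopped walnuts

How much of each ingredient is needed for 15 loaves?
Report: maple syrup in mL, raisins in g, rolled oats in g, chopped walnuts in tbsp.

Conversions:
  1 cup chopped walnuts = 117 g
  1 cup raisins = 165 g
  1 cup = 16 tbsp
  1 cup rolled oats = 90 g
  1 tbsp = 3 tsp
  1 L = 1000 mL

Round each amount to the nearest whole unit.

Scaling factor: 15/3 = 5.
maple syrup: 1.25 L × 5 × 1000 mL/L = 6250 mL
raisins: (1 tbsp + 2 tsp = 5/3 tbsp) × 5 ÷ 16 tbsp/cup × 165 g/cup ≈ 86 g
rolled oats: (3 cup + 7 tbsp = 3.4375 cup) × 5 × 90 g/cup ≈ 1547 g
chopped walnuts: 50 g × 5 ÷ 117 g/cup × 16 tbsp/cup ≈ 34 tbsp

maple syrup: 6250 mL; raisins: 86 g; rolled oats: 1547 g; chopped walnuts: 34 tbsp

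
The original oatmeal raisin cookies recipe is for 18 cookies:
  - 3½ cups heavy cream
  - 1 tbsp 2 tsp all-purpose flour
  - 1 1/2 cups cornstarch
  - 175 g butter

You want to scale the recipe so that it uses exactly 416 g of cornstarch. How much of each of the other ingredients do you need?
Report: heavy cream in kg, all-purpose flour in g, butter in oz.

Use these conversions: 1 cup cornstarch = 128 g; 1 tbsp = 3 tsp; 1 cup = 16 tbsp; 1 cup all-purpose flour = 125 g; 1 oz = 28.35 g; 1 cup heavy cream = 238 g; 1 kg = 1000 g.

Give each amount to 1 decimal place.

The original recipe has 192 g of cornstarch, so the scaling factor is 416 ÷ 192 = 13/6.
heavy cream: 3.5 cup × 13/6 × 238 g/cup ÷ 1000 g/kg ≈ 1.8 kg
all-purpose flour: (1 tbsp + 2 tsp = 5/3 tbsp) × 13/6 ÷ 16 tbsp/cup × 125 g/cup ≈ 28.2 g
butter: 175 g × 13/6 ÷ 28.35 g/oz ≈ 13.4 oz

heavy cream: 1.8 kg; all-purpose flour: 28.2 g; butter: 13.4 oz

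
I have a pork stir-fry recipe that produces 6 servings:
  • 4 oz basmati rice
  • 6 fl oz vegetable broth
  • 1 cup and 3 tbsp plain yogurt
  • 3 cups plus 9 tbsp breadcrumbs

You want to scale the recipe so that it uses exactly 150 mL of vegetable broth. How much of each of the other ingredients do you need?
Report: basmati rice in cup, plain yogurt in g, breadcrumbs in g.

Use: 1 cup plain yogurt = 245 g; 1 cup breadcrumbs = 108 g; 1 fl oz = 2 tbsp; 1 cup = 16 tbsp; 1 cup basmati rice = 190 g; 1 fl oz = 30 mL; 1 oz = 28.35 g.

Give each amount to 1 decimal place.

The original recipe has 180 mL of vegetable broth, so the scaling factor is 150 ÷ 180 = 5/6.
basmati rice: 4 oz × 5/6 × 28.35 g/oz ÷ 190 g/cup ≈ 0.5 cup
plain yogurt: (1 cup + 3 tbsp = 1.1875 cup) × 5/6 × 245 g/cup ≈ 242.4 g
breadcrumbs: (3 cup + 9 tbsp = 3.5625 cup) × 5/6 × 108 g/cup ≈ 320.6 g

basmati rice: 0.5 cup; plain yogurt: 242.4 g; breadcrumbs: 320.6 g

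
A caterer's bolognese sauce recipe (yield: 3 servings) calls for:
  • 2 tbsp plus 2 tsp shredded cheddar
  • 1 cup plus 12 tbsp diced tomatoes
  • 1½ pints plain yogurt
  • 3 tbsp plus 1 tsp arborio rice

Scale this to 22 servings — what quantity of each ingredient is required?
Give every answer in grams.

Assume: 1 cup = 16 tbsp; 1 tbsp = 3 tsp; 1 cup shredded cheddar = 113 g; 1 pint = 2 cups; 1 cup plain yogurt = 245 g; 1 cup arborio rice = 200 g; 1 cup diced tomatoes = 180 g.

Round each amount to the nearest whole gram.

Scaling factor: 22/3.
shredded cheddar: (2 tbsp + 2 tsp = 8/3 tbsp) × 22/3 ÷ 16 tbsp/cup × 113 g/cup ≈ 138 g
diced tomatoes: (1 cup + 12 tbsp = 1.75 cup) × 22/3 × 180 g/cup = 2310 g
plain yogurt: 1.5 pint × 22/3 × 2 cup/pint × 245 g/cup = 5390 g
arborio rice: (3 tbsp + 1 tsp = 10/3 tbsp) × 22/3 ÷ 16 tbsp/cup × 200 g/cup ≈ 306 g

shredded cheddar: 138 g; diced tomatoes: 2310 g; plain yogurt: 5390 g; arborio rice: 306 g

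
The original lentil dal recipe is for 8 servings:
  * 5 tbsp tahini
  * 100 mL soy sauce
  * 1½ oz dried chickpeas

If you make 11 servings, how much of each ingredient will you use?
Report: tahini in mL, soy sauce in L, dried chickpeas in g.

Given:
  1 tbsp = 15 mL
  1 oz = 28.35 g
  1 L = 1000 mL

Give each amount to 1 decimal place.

tahini: 103.1 mL; soy sauce: 0.1 L; dried chickpeas: 58.5 g

Scaling factor: 11/8 = 1.375.
tahini: 5 tbsp × 11/8 × 15 mL/tbsp ≈ 103.1 mL
soy sauce: 100 mL × 11/8 ÷ 1000 mL/L ≈ 0.1 L
dried chickpeas: 1.5 oz × 11/8 × 28.35 g/oz ≈ 58.5 g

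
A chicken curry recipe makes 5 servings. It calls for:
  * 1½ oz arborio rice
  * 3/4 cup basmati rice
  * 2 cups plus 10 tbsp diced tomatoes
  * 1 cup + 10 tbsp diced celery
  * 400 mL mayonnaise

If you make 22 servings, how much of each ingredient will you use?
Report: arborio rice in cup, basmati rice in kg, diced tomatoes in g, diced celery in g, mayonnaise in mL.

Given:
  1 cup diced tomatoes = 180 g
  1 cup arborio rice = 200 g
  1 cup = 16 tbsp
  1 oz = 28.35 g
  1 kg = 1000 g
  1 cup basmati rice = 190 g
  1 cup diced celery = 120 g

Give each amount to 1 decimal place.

arborio rice: 0.9 cup; basmati rice: 0.6 kg; diced tomatoes: 2079.0 g; diced celery: 858.0 g; mayonnaise: 1760.0 mL

Scaling factor: 22/5 = 4.4.
arborio rice: 1.5 oz × 22/5 × 28.35 g/oz ÷ 200 g/cup ≈ 0.9 cup
basmati rice: 0.75 cup × 22/5 × 190 g/cup ÷ 1000 g/kg ≈ 0.6 kg
diced tomatoes: (2 cup + 10 tbsp = 2.625 cup) × 22/5 × 180 g/cup = 2079.0 g
diced celery: (1 cup + 10 tbsp = 1.625 cup) × 22/5 × 120 g/cup = 858.0 g
mayonnaise: 400 mL × 22/5 = 1760.0 mL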